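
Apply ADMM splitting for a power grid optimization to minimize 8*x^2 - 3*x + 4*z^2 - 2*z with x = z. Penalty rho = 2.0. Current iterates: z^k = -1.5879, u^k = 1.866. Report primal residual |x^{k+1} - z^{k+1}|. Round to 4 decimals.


ADMM iteration with rho = 2.0, z^k = -1.5879, u^k = 1.866
Step 1: x-update.
Minimize 8*x^2 - 3*x + (2.0/2)*(x + 1.5879 + 1.866)^2
FOC: (2*8 + 2.0)*x = 3 + 2.0*(-1.5879 - 1.866)
x^{k+1} = -0.2171
Step 2: z-update.
Minimize 4*z^2 - 2*z + (2.0/2)*(-0.2171 - z + 1.866)^2
FOC: (2*4 + 2.0)*z = 2 + 2.0*(-0.2171 + 1.866)
z^{k+1} = 0.5298
Step 3: u-update.
u^{k+1} = 1.866 - 0.2171 - 0.5298 = 1.1191
Step 4: Primal residual = |-0.2171 - 0.5298| = 0.7469


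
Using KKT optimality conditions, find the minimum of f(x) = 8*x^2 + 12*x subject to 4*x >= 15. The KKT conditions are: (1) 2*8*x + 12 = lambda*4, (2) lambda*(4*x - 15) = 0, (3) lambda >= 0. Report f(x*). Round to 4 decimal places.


Step 1: Try lambda = 0 (constraint inactive).
x_unc = -12/(2*8) = -0.75
Check: 4*-0.75 = -3.0 < 15 -- violated!
Step 2: Constraint must be active: 4*x = 15
x* = 15/4 = 3.75
lambda = (2*8*3.75 + 12)/4 = 18.0
Step 3: Compute optimal value.
f(x*) = 8*3.75^2 + 12*3.75 = 157.5


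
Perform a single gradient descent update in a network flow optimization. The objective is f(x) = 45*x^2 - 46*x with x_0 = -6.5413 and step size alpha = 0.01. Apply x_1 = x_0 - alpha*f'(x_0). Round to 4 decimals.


We compute the gradient at x_0 and apply the update.
f'(x) = 90*x - 46
f'(-6.5413) = 90*-6.5413 - 46 = -634.717
x_1 = -6.5413 - 0.01*-634.717 = -0.1941


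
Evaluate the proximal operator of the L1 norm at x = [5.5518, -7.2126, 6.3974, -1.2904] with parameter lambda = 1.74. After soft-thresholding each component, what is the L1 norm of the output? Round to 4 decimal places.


Soft-thresholding with lambda = 1.74:
prox(5.5518) = sign(5.5518)*max(|5.5518| - 1.74, 0) = 3.8118
prox(-7.2126) = sign(-7.2126)*max(|-7.2126| - 1.74, 0) = -5.4726
prox(6.3974) = sign(6.3974)*max(|6.3974| - 1.74, 0) = 4.6574
prox(-1.2904) = sign(-1.2904)*max(|-1.2904| - 1.74, 0) = 0.0
prox(x) = [3.8118, -5.4726, 4.6574, 0.0]
||prox(x)||_1 = 3.8118 + 5.4726 + 4.6574 + 0.0 = 13.9418


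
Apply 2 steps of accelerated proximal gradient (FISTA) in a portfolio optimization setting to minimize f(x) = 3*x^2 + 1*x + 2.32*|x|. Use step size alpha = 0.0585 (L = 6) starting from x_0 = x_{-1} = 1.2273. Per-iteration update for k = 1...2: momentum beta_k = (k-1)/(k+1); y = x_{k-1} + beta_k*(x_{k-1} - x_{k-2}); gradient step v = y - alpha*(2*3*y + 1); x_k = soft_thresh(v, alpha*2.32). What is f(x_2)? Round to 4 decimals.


FISTA on f(x) = 3*x^2 + 1*x + 2.32*|x|
L = 6, alpha = 0.0585
Iteration 1: beta = 0.0, y = 1.2273 + 0.0*(1.2273 - 1.2273) = 1.2273
  grad(y) = 8.3638, v = y - alpha*grad = 0.738
  prox(v) = soft_thresh(0.738, 0.1357) = 0.6023
Iteration 2: beta = 0.3333, y = 0.6023 + 0.3333*(0.6023 - 1.2273) = 0.394
  grad(y) = 3.3638, v = y - alpha*grad = 0.1972
  prox(v) = soft_thresh(0.1972, 0.1357) = 0.0615
f(x_2) = 3*0.0615^2 + 1*0.0615 + 2.32*|0.0615| = 0.2154


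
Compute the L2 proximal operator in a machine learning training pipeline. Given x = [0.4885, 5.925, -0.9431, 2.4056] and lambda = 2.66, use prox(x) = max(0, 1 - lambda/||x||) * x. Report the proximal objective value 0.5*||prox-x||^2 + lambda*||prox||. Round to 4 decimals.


Step 1: Compute ||x||.
||x|| = 6.4823
Step 2: Compute scaling factor.
scale = max(0, 1 - 2.66/6.4823) = 0.5897
Step 3: prox(x) = [0.288, 3.4937, -0.5561, 1.4185]
||prox(x)|| = 3.8223
Step 4: Proximal objective.
0.5*||prox-x||^2 = 3.5378
lambda*||prox|| = 10.1673
Total = 13.7052


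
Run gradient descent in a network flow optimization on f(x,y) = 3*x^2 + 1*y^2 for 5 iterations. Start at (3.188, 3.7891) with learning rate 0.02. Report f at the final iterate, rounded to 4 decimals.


Gradient descent on f(x,y) = 3*x^2 + 1*y^2.
Starting point: (3.188, 3.7891), alpha = 0.02
Step 1: grad_x = 2*3*3.188 = 19.128, grad_y = 2*1*3.7891 = 7.5782
  x_1 = 3.188 - 0.02*19.128 = 2.8054
  y_1 = 3.7891 - 0.02*7.5782 = 3.6375
Step 2: grad_x = 2*3*2.8054 = 16.8326, grad_y = 2*1*3.6375 = 7.2751
  x_2 = 2.8054 - 0.02*16.8326 = 2.4688
  y_2 = 3.6375 - 0.02*7.2751 = 3.492
Step 3: grad_x = 2*3*2.4688 = 14.8127, grad_y = 2*1*3.492 = 6.9841
  x_3 = 2.4688 - 0.02*14.8127 = 2.1725
  y_3 = 3.492 - 0.02*6.9841 = 3.3524
Step 4: grad_x = 2*3*2.1725 = 13.0352, grad_y = 2*1*3.3524 = 6.7047
  x_4 = 2.1725 - 0.02*13.0352 = 1.9118
  y_4 = 3.3524 - 0.02*6.7047 = 3.2183
Step 5: grad_x = 2*3*1.9118 = 11.471, grad_y = 2*1*3.2183 = 6.4365
  x_5 = 1.9118 - 0.02*11.471 = 1.6824
  y_5 = 3.2183 - 0.02*6.4365 = 3.0895
f(1.6824, 3.0895) = 3*1.6824^2 + 1*3.0895^2 = 18.0367


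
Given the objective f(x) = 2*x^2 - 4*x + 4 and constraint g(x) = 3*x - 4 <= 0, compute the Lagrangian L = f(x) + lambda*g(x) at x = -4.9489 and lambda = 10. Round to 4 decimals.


Step 1: Evaluate f(x).
f(-4.9489) = 2*(-4.9489)^2 - 4*(-4.9489) + 4 = 72.7788
Step 2: Evaluate g(x).
g(-4.9489) = 3*-4.9489 - 4 = -18.8467
Step 3: Compute Lagrangian.
L = 72.7788 + 10*-18.8467 = -115.6882


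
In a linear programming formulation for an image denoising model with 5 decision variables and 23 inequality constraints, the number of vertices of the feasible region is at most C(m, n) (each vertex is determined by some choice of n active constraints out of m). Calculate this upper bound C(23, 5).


Each vertex corresponds to some choice of n active constraints out of m, so the number of vertices is at most C(m, n) = m! / (n!(m-n)!).
m = 23, n = 5
Numerator: 23 * 22 * 21 * 20 * 19
Denominator: 5! = 120
C(23, 5) = 33649


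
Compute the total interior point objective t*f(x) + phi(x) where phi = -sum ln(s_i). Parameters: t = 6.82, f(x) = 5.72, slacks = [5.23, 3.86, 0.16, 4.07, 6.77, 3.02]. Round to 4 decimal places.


Step 1: Compute log-barrier.
ln values: [1.6544, 1.3507, -1.8326, 1.4036, 1.9125, 1.1053]
phi = -(1.6544 + 1.3507 - 1.8326 + 1.4036 + 1.9125 + 1.1053) = -5.5939
Step 2: Compute augmented objective.
t*f(x) = 6.82*5.72 = 39.0104
Total = 39.0104 - 5.5939 = 33.4165


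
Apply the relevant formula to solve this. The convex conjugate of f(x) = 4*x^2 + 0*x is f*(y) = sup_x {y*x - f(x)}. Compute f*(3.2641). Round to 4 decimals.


f*(y) = sup_x {y*x - a*x^2 - b*x} = sup_x {(y-b)*x - a*x^2}
FOC: (y - b) - 2a*x = 0 => x* = (y - b)/(2a)
x* = (3.2641 - 0)/(2*4) = 0.408
f*(3.2641) = (y-b)^2/(4a) = (3.2641 - 0)^2/(4*4)
= 10.6543/16 = 0.6659


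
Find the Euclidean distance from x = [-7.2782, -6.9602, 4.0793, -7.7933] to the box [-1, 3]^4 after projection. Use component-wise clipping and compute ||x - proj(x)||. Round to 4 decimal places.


Project each component onto [-1, 3].
clip(-7.2782) = -1.0, clip(-6.9602) = -1.0, clip(4.0793) = 3.0, clip(-7.7933) = -1.0
Projection = [-1.0, -1.0, 3.0, -1.0]
Squared diffs: [39.4158, 35.524, 1.1649, 46.1489]
Distance = sqrt(122.2536) = 11.0568


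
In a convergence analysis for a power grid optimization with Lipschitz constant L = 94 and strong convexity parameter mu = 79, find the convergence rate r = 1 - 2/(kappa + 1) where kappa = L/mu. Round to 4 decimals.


Step 1: Compute the condition number.
kappa = L/mu = 94/79 = 1.1899
Step 2: Compute the convergence rate.
r = 1 - 2/(kappa + 1) = 1 - 2*mu/(L + mu) = (L - mu)/(L + mu) = 15/173 = 0.0867


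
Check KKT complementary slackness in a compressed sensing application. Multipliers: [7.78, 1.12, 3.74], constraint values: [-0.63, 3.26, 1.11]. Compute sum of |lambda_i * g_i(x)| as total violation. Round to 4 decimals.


KKT complementary slackness check:
lambda_1 * g_1 = 7.78 * -0.63 = -4.9014
lambda_2 * g_2 = 1.12 * 3.26 = 3.6512
lambda_3 * g_3 = 3.74 * 1.11 = 4.1514
Total violation = 4.9014 + 3.6512 + 4.1514 = 12.704


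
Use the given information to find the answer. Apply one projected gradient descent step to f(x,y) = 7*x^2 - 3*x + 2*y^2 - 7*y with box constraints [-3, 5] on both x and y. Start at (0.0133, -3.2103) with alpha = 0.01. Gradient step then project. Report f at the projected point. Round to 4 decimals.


Step 1: Compute gradient at (0.0133, -3.2103).
grad_x = 2*7*0.0133 - 3 = -2.8138
grad_y = 2*2*-3.2103 - 7 = -19.8412
Step 2: Gradient step.
x_raw = 0.0133 - 0.01*-2.8138 = 0.0414
y_raw = -3.2103 - 0.01*-19.8412 = -3.0119
Step 3: Project onto [-3, 5].
x_proj = clip(0.0414) = 0.0414
y_proj = clip(-3.0119) = -3.0
Step 4: Evaluate f.
f(0.0414, -3.0) = 38.8877


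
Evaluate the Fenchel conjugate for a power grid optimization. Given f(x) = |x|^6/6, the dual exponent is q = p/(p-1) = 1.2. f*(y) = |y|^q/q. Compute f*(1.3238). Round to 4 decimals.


The conjugate exponent q satisfies 1/p + 1/q = 1.
p = 6, so q = 6/(6 - 1) = 1.2
|y|^q = 1.3238^1.2 = 1.4002
f*(1.3238) = 1.4002 / 1.2 = 1.1668


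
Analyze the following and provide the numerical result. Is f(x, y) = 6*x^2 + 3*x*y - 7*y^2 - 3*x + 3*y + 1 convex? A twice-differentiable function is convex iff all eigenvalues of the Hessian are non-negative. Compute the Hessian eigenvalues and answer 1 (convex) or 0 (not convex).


The Hessian of f(x,y) = 6*x^2 + 3*x*y - 7*y^2 - 3*x + 3*y + 1 is:
H = [[12, 3], [3, -14]]
Trace = 12 - 14 = -2
Determinant = 12*-14 - (3)^2 = -177
Discriminant = (-2)^2 - 4*-177 = 712.0
Eigenvalues: lambda_1 = -14.3417, lambda_2 = 12.3417
The function is not convex.

0


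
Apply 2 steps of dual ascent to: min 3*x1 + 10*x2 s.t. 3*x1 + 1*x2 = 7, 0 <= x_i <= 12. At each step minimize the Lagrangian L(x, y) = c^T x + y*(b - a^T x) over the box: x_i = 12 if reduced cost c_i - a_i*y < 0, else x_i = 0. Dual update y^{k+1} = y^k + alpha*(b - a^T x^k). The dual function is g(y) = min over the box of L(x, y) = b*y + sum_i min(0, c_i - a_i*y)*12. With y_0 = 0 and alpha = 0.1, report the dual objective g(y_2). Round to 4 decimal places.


Dual ascent for LP: min 3*x1 + 10*x2, 3*x1 + 1*x2 = 7, 0 <= x_i <= 12
Step 1: y^k = 0.0, reduced costs: (3.0, 10.0)
  x^k = (0.0, 0.0), subgradient = b - a^T x = 7.0
  y^{k+1} = 0.0 + 0.1*7.0 = 0.7
Step 2: y^k = 0.7, reduced costs: (0.9, 9.3)
  x^k = (0.0, 0.0), subgradient = b - a^T x = 7.0
  y^{k+1} = 0.7 + 0.1*7.0 = 1.4
Dual objective at y_2 = 1.4: reduced costs (-1.2, 8.6), box minimizer x = (12.0, 0.0)
g(y_2) = b*y + (c1 - a1*y)*x1 + (c2 - a2*y)*x2 = 7*1.4 + (-1.2)*12.0 + 8.6*0.0 = 9.8 - 14.4 + 0.0 = -4.6


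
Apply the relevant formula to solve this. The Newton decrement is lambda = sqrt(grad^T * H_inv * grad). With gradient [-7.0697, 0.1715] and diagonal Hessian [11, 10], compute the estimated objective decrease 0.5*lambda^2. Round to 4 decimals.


Step 1: H is diagonal, so H^(-1) * g = [-0.6427, 0.0172].
Step 2: g^T H^(-1) g = sum_i g_i^2 / H_ii
  = (-7.0697)^2/11 + (0.1715)^2/10
  = 4.5437 + 0.0029 = 4.5466
Step 3: Objective decrease = 0.5 * g^T H^(-1) g = 2.2733


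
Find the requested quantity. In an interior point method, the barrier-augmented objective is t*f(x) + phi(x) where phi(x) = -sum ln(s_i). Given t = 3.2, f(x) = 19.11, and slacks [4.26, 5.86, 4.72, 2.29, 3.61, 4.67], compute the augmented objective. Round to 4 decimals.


Step 1: Compute log-barrier.
ln values: [1.4493, 1.7681, 1.5518, 0.8286, 1.2837, 1.5412]
phi = -(1.4493 + 1.7681 + 1.5518 + 0.8286 + 1.2837 + 1.5412) = -8.4226
Step 2: Compute augmented objective.
t*f(x) = 3.2*19.11 = 61.152
Total = 61.152 - 8.4226 = 52.7294


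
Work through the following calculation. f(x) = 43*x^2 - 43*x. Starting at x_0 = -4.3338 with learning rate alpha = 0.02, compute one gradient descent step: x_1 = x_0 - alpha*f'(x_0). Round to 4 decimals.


We compute the gradient at x_0 and apply the update.
f'(x) = 86*x - 43
f'(-4.3338) = 86*-4.3338 - 43 = -415.7068
x_1 = -4.3338 - 0.02*-415.7068 = 3.9803


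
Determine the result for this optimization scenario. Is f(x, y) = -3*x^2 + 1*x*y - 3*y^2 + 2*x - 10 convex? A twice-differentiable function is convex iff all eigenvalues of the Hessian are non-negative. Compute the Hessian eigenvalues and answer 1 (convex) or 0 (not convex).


The Hessian of f(x,y) = -3*x^2 + 1*x*y - 3*y^2 + 2*x - 10 is:
H = [[-6, 1], [1, -6]]
Trace = -6 - 6 = -12
Determinant = -6*-6 - (1)^2 = 35
Discriminant = (-12)^2 - 4*35 = 4.0
Eigenvalues: lambda_1 = -7.0, lambda_2 = -5.0
The function is not convex.

0


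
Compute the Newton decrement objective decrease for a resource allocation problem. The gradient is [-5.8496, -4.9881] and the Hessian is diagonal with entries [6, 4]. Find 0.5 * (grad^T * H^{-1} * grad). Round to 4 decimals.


Step 1: H is diagonal, so H^(-1) * g = [-0.9749, -1.247].
Step 2: g^T H^(-1) g = sum_i g_i^2 / H_ii
  = (-5.8496)^2/6 + (-4.9881)^2/4
  = 5.703 + 6.2203 = 11.9233
Step 3: Objective decrease = 0.5 * g^T H^(-1) g = 5.9616


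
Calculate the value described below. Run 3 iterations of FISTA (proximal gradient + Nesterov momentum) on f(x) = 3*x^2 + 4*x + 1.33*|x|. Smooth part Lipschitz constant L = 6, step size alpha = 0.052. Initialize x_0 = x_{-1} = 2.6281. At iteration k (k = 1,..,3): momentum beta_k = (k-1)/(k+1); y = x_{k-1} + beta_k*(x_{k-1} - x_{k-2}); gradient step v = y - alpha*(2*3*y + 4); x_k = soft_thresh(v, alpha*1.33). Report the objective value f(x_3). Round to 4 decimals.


FISTA on f(x) = 3*x^2 + 4*x + 1.33*|x|
L = 6, alpha = 0.052
Iteration 1: beta = 0.0, y = 2.6281 + 0.0*(2.6281 - 2.6281) = 2.6281
  grad(y) = 19.7686, v = y - alpha*grad = 1.6001
  prox(v) = soft_thresh(1.6001, 0.0692) = 1.531
Iteration 2: beta = 0.3333, y = 1.531 + 0.3333*(1.531 - 2.6281) = 1.1653
  grad(y) = 10.9916, v = y - alpha*grad = 0.5937
  prox(v) = soft_thresh(0.5937, 0.0692) = 0.5245
Iteration 3: beta = 0.5, y = 0.5245 + 0.5*(0.5245 - 1.531) = 0.0213
  grad(y) = 4.128, v = y - alpha*grad = -0.1933
  prox(v) = soft_thresh(-0.1933, 0.0692) = -0.1242
f(x_3) = 3*(-0.1242)^2 + 4*(-0.1242) + 1.33*|-0.1242| = -0.2853


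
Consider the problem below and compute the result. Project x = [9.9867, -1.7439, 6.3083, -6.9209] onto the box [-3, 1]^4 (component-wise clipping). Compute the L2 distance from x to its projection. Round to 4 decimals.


Project each component onto [-3, 1].
clip(9.9867) = 1.0, clip(-1.7439) = -1.7439, clip(6.3083) = 1.0, clip(-6.9209) = -3.0
Projection = [1.0, -1.7439, 1.0, -3.0]
Squared diffs: [80.7608, 0.0, 28.178, 15.3735]
Distance = sqrt(124.3123) = 11.1495


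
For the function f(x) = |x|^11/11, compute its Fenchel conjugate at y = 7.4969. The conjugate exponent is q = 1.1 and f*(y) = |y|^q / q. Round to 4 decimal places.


The conjugate exponent q satisfies 1/p + 1/q = 1.
p = 11, so q = 11/(11 - 1) = 1.1
|y|^q = 7.4969^1.1 = 9.17
f*(7.4969) = 9.17 / 1.1 = 8.3364


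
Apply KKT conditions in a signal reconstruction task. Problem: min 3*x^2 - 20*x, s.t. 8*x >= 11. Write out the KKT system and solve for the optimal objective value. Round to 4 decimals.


Step 1: Try lambda = 0 (constraint inactive).
Stationarity: 2*3*x - 20 = 0
x* = 20/(2*3) = 10/3 = 3.3333 (rounded; the exact value 10/3 is used below)
Check constraint: 8*3.3333 = 26.6664 >= 11 -- satisfied.
Step 2: Compute optimal value.
f(x*) = 3*(10/3)^2 - 20*(10/3) = -33.3333


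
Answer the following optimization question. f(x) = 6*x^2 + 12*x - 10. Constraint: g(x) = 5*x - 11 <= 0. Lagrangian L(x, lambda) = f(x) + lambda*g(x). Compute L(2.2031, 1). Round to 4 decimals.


Step 1: Evaluate f(x).
f(2.2031) = 6*2.2031^2 + 12*2.2031 - 10 = 45.5591
Step 2: Evaluate g(x).
g(2.2031) = 5*2.2031 - 11 = 0.0155
Step 3: Compute Lagrangian.
L = 45.5591 + 1*0.0155 = 45.5746


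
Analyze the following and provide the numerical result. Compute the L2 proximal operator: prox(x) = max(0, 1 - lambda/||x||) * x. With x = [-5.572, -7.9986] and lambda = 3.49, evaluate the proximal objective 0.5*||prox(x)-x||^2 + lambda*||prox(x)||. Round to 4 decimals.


Step 1: Compute ||x||.
||x|| = 9.7481
Step 2: Compute scaling factor.
scale = max(0, 1 - 3.49/9.7481) = 0.642
Step 3: prox(x) = [-3.5771, -5.1349]
||prox(x)|| = 6.2581
Step 4: Proximal objective.
0.5*||prox-x||^2 = 6.0901
lambda*||prox|| = 21.8408
Total = 27.9307


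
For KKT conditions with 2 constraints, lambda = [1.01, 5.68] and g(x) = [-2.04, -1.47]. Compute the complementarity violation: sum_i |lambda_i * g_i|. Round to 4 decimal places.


KKT complementary slackness check:
lambda_1 * g_1 = 1.01 * -2.04 = -2.0604
lambda_2 * g_2 = 5.68 * -1.47 = -8.3496
Total violation = 2.0604 + 8.3496 = 10.41


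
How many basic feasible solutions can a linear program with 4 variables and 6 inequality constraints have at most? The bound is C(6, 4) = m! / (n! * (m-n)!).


Each vertex corresponds to some choice of n active constraints out of m, so the number of vertices is at most C(m, n) = m! / (n!(m-n)!).
m = 6, n = 4
Numerator: 6 * 5 * 4 * 3
Denominator: 4! = 24
C(6, 4) = 15


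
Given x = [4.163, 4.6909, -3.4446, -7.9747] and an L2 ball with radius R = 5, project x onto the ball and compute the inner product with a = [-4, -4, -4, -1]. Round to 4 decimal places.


Step 1: Compute ||x|| (intermediates to 6 decimals).
||x|| = sqrt(4.163^2 + 4.6909^2 + (-3.4446)^2 + (-7.9747)^2) = 10.7143
Step 2: Project.
Since ||x|| > R, scale = R/||x|| = 5/10.7143 = 0.466666, proj(x) = scale * x
proj(x) = [1.942731, 2.189084, -1.607478, -3.721521]
Step 3: Dot product.
a^T * proj(x) = -4*1.942731 - 4*2.189084 - 4*(-1.607478) - 1*(-3.721521) = -6.3758


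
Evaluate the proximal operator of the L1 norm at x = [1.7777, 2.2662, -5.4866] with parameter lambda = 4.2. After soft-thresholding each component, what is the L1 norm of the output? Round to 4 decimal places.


Soft-thresholding with lambda = 4.2:
prox(1.7777) = sign(1.7777)*max(|1.7777| - 4.2, 0) = 0.0
prox(2.2662) = sign(2.2662)*max(|2.2662| - 4.2, 0) = 0.0
prox(-5.4866) = sign(-5.4866)*max(|-5.4866| - 4.2, 0) = -1.2866
prox(x) = [0.0, 0.0, -1.2866]
||prox(x)||_1 = 0.0 + 0.0 + 1.2866 = 1.2866


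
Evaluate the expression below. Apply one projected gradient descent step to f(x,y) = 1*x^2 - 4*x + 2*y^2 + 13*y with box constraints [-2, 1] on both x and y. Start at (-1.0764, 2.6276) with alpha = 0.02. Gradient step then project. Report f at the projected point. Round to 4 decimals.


Step 1: Compute gradient at (-1.0764, 2.6276).
grad_x = 2*1*-1.0764 - 4 = -6.1528
grad_y = 2*2*2.6276 + 13 = 23.5104
Step 2: Gradient step.
x_raw = -1.0764 - 0.02*-6.1528 = -0.9533
y_raw = 2.6276 - 0.02*23.5104 = 2.1574
Step 3: Project onto [-2, 1].
x_proj = clip(-0.9533) = -0.9533
y_proj = clip(2.1574) = 1.0
Step 4: Evaluate f.
f(-0.9533, 1.0) = 19.7222


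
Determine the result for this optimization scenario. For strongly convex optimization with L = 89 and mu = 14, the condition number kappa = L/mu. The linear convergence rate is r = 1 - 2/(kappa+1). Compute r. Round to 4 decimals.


Step 1: Compute the condition number.
kappa = L/mu = 89/14 = 6.3571
Step 2: Compute the convergence rate.
r = 1 - 2/(kappa + 1) = 1 - 2*mu/(L + mu) = (L - mu)/(L + mu) = 75/103 = 0.7282


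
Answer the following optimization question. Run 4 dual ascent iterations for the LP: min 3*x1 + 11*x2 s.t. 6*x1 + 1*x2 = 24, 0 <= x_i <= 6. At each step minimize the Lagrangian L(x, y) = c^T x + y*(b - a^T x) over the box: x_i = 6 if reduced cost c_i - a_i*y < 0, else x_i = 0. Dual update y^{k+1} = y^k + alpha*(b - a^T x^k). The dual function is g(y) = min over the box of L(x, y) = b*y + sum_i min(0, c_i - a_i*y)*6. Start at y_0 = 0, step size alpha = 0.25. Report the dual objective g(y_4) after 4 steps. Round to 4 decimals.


Dual ascent for LP: min 3*x1 + 11*x2, 6*x1 + 1*x2 = 24, 0 <= x_i <= 6
Step 1: y^k = 0.0, reduced costs: (3.0, 11.0)
  x^k = (0.0, 0.0), subgradient = b - a^T x = 24.0
  y^{k+1} = 0.0 + 0.25*24.0 = 6.0
Step 2: y^k = 6.0, reduced costs: (-33.0, 5.0)
  x^k = (6.0, 0.0), subgradient = b - a^T x = -12.0
  y^{k+1} = 6.0 + 0.25*-12.0 = 3.0
Step 3: y^k = 3.0, reduced costs: (-15.0, 8.0)
  x^k = (6.0, 0.0), subgradient = b - a^T x = -12.0
  y^{k+1} = 3.0 + 0.25*-12.0 = 0.0
Step 4: y^k = 0.0, reduced costs: (3.0, 11.0)
  x^k = (0.0, 0.0), subgradient = b - a^T x = 24.0
  y^{k+1} = 0.0 + 0.25*24.0 = 6.0
Dual objective at y_4 = 6.0: reduced costs (-33.0, 5.0), box minimizer x = (6.0, 0.0)
g(y_4) = b*y + (c1 - a1*y)*x1 + (c2 - a2*y)*x2 = 24*6.0 + (-33.0)*6.0 + 5.0*0.0 = 144.0 - 198.0 + 0.0 = -54.0


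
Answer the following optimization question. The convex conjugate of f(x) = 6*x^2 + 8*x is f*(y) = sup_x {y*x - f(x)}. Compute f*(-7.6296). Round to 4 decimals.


f*(y) = sup_x {y*x - a*x^2 - b*x} = sup_x {(y-b)*x - a*x^2}
FOC: (y - b) - 2a*x = 0 => x* = (y - b)/(2a)
x* = (-7.6296 - 8)/(2*6) = -1.3025
f*(-7.6296) = (y-b)^2/(4a) = (-7.6296 - 8)^2/(4*6)
= 244.2844/24 = 10.1785


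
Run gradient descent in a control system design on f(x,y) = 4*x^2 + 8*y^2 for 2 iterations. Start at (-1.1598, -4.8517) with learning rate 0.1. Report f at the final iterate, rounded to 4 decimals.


Gradient descent on f(x,y) = 4*x^2 + 8*y^2.
Starting point: (-1.1598, -4.8517), alpha = 0.1
Step 1: grad_x = 2*4*-1.1598 = -9.2784, grad_y = 2*8*-4.8517 = -77.6272
  x_1 = -1.1598 - 0.1*-9.2784 = -0.232
  y_1 = -4.8517 - 0.1*-77.6272 = 2.911
Step 2: grad_x = 2*4*-0.232 = -1.8557, grad_y = 2*8*2.911 = 46.5763
  x_2 = -0.232 - 0.1*-1.8557 = -0.0464
  y_2 = 2.911 - 0.1*46.5763 = -1.7466
f(-0.0464, -1.7466) = 4*(-0.0464)^2 + 8*(-1.7466)^2 = 24.4138


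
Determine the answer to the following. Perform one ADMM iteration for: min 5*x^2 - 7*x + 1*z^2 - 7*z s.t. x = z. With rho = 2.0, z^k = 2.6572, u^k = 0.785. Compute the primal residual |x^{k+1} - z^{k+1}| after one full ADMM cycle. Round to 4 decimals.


ADMM iteration with rho = 2.0, z^k = 2.6572, u^k = 0.785
Step 1: x-update.
Minimize 5*x^2 - 7*x + (2.0/2)*(x - 2.6572 + 0.785)^2
FOC: (2*5 + 2.0)*x = 7 + 2.0*(2.6572 - 0.785)
x^{k+1} = 0.8954
Step 2: z-update.
Minimize 1*z^2 - 7*z + (2.0/2)*(0.8954 - z + 0.785)^2
FOC: (2*1 + 2.0)*z = 7 + 2.0*(0.8954 + 0.785)
z^{k+1} = 2.5902
Step 3: u-update.
u^{k+1} = 0.785 + 0.8954 - 2.5902 = -0.9098
Step 4: Primal residual = |0.8954 - 2.5902| = 1.6948


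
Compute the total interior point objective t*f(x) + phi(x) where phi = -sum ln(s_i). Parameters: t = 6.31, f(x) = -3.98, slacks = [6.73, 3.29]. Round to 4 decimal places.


Step 1: Compute log-barrier.
ln values: [1.9066, 1.1909]
phi = -(1.9066 + 1.1909) = -3.0975
Step 2: Compute augmented objective.
t*f(x) = 6.31*-3.98 = -25.1138
Total = -25.1138 - 3.0975 = -28.2113


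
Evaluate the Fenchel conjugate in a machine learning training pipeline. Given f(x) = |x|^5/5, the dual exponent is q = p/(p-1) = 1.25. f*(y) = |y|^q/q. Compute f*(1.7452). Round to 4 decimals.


The conjugate exponent q satisfies 1/p + 1/q = 1.
p = 5, so q = 5/(5 - 1) = 1.25
|y|^q = 1.7452^1.25 = 2.0059
f*(1.7452) = 2.0059 / 1.25 = 1.6047


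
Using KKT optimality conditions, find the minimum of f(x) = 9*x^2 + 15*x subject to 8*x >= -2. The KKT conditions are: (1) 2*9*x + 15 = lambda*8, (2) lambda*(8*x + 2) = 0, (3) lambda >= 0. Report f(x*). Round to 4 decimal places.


Step 1: Try lambda = 0 (constraint inactive).
x_unc = -15/(2*9) = -0.8333
Check: 8*-0.8333 = -6.6664 < -2 -- violated!
Step 2: Constraint must be active: 8*x = -2
x* = -2/8 = -0.25
lambda = (2*9*(-0.25) + 15)/8 = 1.3125
Step 3: Compute optimal value.
f(x*) = 9*(-0.25)^2 + 15*(-0.25) = -3.1875


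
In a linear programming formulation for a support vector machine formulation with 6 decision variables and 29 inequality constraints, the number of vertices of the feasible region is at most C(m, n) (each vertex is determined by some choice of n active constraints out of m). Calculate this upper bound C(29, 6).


Each vertex corresponds to some choice of n active constraints out of m, so the number of vertices is at most C(m, n) = m! / (n!(m-n)!).
m = 29, n = 6
Numerator: 29 * 28 * 27 * 26 * 25 * 24
Denominator: 6! = 720
C(29, 6) = 475020


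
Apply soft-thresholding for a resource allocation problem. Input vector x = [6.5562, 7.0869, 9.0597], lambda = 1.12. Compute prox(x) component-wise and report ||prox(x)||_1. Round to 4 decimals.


Soft-thresholding with lambda = 1.12:
prox(6.5562) = sign(6.5562)*max(|6.5562| - 1.12, 0) = 5.4362
prox(7.0869) = sign(7.0869)*max(|7.0869| - 1.12, 0) = 5.9669
prox(9.0597) = sign(9.0597)*max(|9.0597| - 1.12, 0) = 7.9397
prox(x) = [5.4362, 5.9669, 7.9397]
||prox(x)||_1 = 5.4362 + 5.9669 + 7.9397 = 19.3428


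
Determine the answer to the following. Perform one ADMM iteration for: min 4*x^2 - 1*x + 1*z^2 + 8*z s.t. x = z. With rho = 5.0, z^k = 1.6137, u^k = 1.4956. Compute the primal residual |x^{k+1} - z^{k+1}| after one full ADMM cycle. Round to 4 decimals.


ADMM iteration with rho = 5.0, z^k = 1.6137, u^k = 1.4956
Step 1: x-update.
Minimize 4*x^2 - 1*x + (5.0/2)*(x - 1.6137 + 1.4956)^2
FOC: (2*4 + 5.0)*x = 1 + 5.0*(1.6137 - 1.4956)
x^{k+1} = 0.1223
Step 2: z-update.
Minimize 1*z^2 + 8*z + (5.0/2)*(0.1223 - z + 1.4956)^2
FOC: (2*1 + 5.0)*z = -8 + 5.0*(0.1223 + 1.4956)
z^{k+1} = 0.0128
Step 3: u-update.
u^{k+1} = 1.4956 + 0.1223 - 0.0128 = 1.6051
Step 4: Primal residual = |0.1223 - 0.0128| = 0.1095


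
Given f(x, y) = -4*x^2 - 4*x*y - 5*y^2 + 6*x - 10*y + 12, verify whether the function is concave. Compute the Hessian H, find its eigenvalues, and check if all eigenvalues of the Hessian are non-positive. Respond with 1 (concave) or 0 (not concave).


The Hessian of f(x,y) = -4*x^2 - 4*x*y - 5*y^2 + 6*x - 10*y + 12 is:
H = [[-8, -4], [-4, -10]]
Trace = -8 - 10 = -18
Determinant = -8*-10 - (-4)^2 = 64
Discriminant = (-18)^2 - 4*64 = 68.0
Eigenvalues: lambda_1 = -13.1231, lambda_2 = -4.8769
The function is concave.

1


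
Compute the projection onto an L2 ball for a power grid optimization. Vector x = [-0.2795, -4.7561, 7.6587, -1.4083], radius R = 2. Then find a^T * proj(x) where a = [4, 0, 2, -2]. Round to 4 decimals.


Step 1: Compute ||x|| (intermediates to 6 decimals).
||x|| = sqrt((-0.2795)^2 + (-4.7561)^2 + 7.6587^2 + (-1.4083)^2) = 9.128943
Step 2: Project.
Since ||x|| > R, scale = R/||x|| = 2/9.128943 = 0.219083, proj(x) = scale * x
proj(x) = [-0.061234, -1.041981, 1.677891, -0.308535]
Step 3: Dot product.
a^T * proj(x) = 4*(-0.061234) + 0*(-1.041981) + 2*1.677891 - 2*(-0.308535) = 3.7279


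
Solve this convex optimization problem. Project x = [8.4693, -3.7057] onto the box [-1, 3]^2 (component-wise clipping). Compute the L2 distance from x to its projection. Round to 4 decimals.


Project each component onto [-1, 3].
clip(8.4693) = 3.0, clip(-3.7057) = -1.0
Projection = [3.0, -1.0]
Squared diffs: [29.9132, 7.3208]
Distance = sqrt(37.234) = 6.102


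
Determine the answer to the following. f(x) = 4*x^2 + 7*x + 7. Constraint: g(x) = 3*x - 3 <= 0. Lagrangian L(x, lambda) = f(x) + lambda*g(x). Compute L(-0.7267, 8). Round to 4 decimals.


Step 1: Evaluate f(x).
f(-0.7267) = 4*(-0.7267)^2 + 7*(-0.7267) + 7 = 4.0255
Step 2: Evaluate g(x).
g(-0.7267) = 3*-0.7267 - 3 = -5.1801
Step 3: Compute Lagrangian.
L = 4.0255 + 8*-5.1801 = -37.4153


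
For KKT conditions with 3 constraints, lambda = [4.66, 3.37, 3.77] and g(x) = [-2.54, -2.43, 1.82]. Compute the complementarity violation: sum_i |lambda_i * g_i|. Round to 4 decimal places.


KKT complementary slackness check:
lambda_1 * g_1 = 4.66 * -2.54 = -11.8364
lambda_2 * g_2 = 3.37 * -2.43 = -8.1891
lambda_3 * g_3 = 3.77 * 1.82 = 6.8614
Total violation = 11.8364 + 8.1891 + 6.8614 = 26.8869


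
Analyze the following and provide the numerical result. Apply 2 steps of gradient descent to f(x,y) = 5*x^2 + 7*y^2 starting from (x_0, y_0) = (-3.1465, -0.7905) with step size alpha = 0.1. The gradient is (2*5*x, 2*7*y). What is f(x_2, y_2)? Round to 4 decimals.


Gradient descent on f(x,y) = 5*x^2 + 7*y^2.
Starting point: (-3.1465, -0.7905), alpha = 0.1
Step 1: grad_x = 2*5*-3.1465 = -31.465, grad_y = 2*7*-0.7905 = -11.067
  x_1 = -3.1465 - 0.1*-31.465 = 0.0
  y_1 = -0.7905 - 0.1*-11.067 = 0.3162
Step 2: grad_x = 2*5*0.0 = 0.0, grad_y = 2*7*0.3162 = 4.4268
  x_2 = 0.0 - 0.1*0.0 = 0.0
  y_2 = 0.3162 - 0.1*4.4268 = -0.1265
f(0.0, -0.1265) = 5*0.0^2 + 7*(-0.1265)^2 = 0.112


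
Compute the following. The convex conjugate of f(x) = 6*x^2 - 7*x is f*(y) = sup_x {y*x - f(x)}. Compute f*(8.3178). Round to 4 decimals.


f*(y) = sup_x {y*x - a*x^2 - b*x} = sup_x {(y-b)*x - a*x^2}
FOC: (y - b) - 2a*x = 0 => x* = (y - b)/(2a)
x* = (8.3178 + 7)/(2*6) = 1.2765
f*(8.3178) = (y-b)^2/(4a) = (8.3178 + 7)^2/(4*6)
= 234.635/24 = 9.7765


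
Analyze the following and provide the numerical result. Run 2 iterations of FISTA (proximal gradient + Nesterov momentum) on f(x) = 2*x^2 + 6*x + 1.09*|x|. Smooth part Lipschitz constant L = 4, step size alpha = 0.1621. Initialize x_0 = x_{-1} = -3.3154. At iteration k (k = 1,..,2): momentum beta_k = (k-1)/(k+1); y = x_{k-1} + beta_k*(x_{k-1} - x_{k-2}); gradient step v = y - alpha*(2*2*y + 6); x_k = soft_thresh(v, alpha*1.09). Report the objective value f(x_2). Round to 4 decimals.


FISTA on f(x) = 2*x^2 + 6*x + 1.09*|x|
L = 4, alpha = 0.1621
Iteration 1: beta = 0.0, y = -3.3154 + 0.0*(-3.3154 + 3.3154) = -3.3154
  grad(y) = -7.2616, v = y - alpha*grad = -2.1383
  prox(v) = soft_thresh(-2.1383, 0.1767) = -1.9616
Iteration 2: beta = 0.3333, y = -1.9616 + 0.3333*(-1.9616 + 3.3154) = -1.5103
  grad(y) = -0.0414, v = y - alpha*grad = -1.5036
  prox(v) = soft_thresh(-1.5036, 0.1767) = -1.3269
f(x_2) = 2*(-1.3269)^2 + 6*(-1.3269) + 1.09*|-1.3269| = -2.9937


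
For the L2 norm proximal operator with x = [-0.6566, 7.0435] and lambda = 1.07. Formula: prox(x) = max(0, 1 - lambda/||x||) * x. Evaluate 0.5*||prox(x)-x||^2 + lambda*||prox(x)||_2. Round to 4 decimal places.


Step 1: Compute ||x||.
||x|| = 7.074
Step 2: Compute scaling factor.
scale = max(0, 1 - 1.07/7.074) = 0.8487
Step 3: prox(x) = [-0.5573, 5.9781]
||prox(x)|| = 6.004
Step 4: Proximal objective.
0.5*||prox-x||^2 = 0.5725
lambda*||prox|| = 6.4243
Total = 6.9968


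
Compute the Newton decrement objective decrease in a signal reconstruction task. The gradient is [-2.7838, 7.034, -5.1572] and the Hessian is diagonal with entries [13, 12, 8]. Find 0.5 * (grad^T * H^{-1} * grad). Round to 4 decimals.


Step 1: H is diagonal, so H^(-1) * g = [-0.2141, 0.5862, -0.6447].
Step 2: g^T H^(-1) g = sum_i g_i^2 / H_ii
  = (-2.7838)^2/13 + (7.034)^2/12 + (-5.1572)^2/8
  = 0.5961 + 4.1231 + 3.3246 = 8.0438
Step 3: Objective decrease = 0.5 * g^T H^(-1) g = 4.0219


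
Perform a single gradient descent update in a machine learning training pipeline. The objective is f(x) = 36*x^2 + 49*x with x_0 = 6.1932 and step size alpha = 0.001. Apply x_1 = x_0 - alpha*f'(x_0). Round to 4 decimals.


We compute the gradient at x_0 and apply the update.
f'(x) = 72*x + 49
f'(6.1932) = 72*6.1932 + 49 = 494.9104
x_1 = 6.1932 - 0.001*494.9104 = 5.6983


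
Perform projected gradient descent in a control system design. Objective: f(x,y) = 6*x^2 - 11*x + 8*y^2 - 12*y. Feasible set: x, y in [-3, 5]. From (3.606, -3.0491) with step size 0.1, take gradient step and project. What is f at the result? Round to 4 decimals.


Step 1: Compute gradient at (3.606, -3.0491).
grad_x = 2*6*3.606 - 11 = 32.272
grad_y = 2*8*-3.0491 - 12 = -60.7856
Step 2: Gradient step.
x_raw = 3.606 - 0.1*32.272 = 0.3788
y_raw = -3.0491 - 0.1*-60.7856 = 3.0295
Step 3: Project onto [-3, 5].
x_proj = clip(0.3788) = 0.3788
y_proj = clip(3.0295) = 3.0295
Step 4: Evaluate f.
f(0.3788, 3.0295) = 33.7616


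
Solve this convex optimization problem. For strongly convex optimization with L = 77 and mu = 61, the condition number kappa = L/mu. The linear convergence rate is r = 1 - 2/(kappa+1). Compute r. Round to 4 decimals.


Step 1: Compute the condition number.
kappa = L/mu = 77/61 = 1.2623
Step 2: Compute the convergence rate.
r = 1 - 2/(kappa + 1) = 1 - 2*mu/(L + mu) = (L - mu)/(L + mu) = 16/138 = 0.1159


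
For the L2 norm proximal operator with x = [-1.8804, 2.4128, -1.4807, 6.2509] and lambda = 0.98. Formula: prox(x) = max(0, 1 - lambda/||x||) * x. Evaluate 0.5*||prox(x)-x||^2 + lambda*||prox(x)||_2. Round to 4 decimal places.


Step 1: Compute ||x||.
||x|| = 7.115
Step 2: Compute scaling factor.
scale = max(0, 1 - 0.98/7.115) = 0.8623
Step 3: prox(x) = [-1.6214, 2.0805, -1.2768, 5.3899]
||prox(x)|| = 6.135
Step 4: Proximal objective.
0.5*||prox-x||^2 = 0.4802
lambda*||prox|| = 6.0123
Total = 6.4925


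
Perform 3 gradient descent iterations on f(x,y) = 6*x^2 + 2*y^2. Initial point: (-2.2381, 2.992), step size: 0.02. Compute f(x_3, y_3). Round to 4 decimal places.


Gradient descent on f(x,y) = 6*x^2 + 2*y^2.
Starting point: (-2.2381, 2.992), alpha = 0.02
Step 1: grad_x = 2*6*-2.2381 = -26.8572, grad_y = 2*2*2.992 = 11.968
  x_1 = -2.2381 - 0.02*-26.8572 = -1.701
  y_1 = 2.992 - 0.02*11.968 = 2.7526
Step 2: grad_x = 2*6*-1.701 = -20.4115, grad_y = 2*2*2.7526 = 11.0106
  x_2 = -1.701 - 0.02*-20.4115 = -1.2927
  y_2 = 2.7526 - 0.02*11.0106 = 2.5324
Step 3: grad_x = 2*6*-1.2927 = -15.5127, grad_y = 2*2*2.5324 = 10.1297
  x_3 = -1.2927 - 0.02*-15.5127 = -0.9825
  y_3 = 2.5324 - 0.02*10.1297 = 2.3298
f(-0.9825, 2.3298) = 6*(-0.9825)^2 + 2*2.3298^2 = 16.6478


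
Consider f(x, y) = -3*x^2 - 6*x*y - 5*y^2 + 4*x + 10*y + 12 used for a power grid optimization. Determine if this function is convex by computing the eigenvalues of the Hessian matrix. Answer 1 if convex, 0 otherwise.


The Hessian of f(x,y) = -3*x^2 - 6*x*y - 5*y^2 + 4*x + 10*y + 12 is:
H = [[-6, -6], [-6, -10]]
Trace = -6 - 10 = -16
Determinant = -6*-10 - (-6)^2 = 24
Discriminant = (-16)^2 - 4*24 = 160.0
Eigenvalues: lambda_1 = -14.3246, lambda_2 = -1.6754
The function is not convex.

0


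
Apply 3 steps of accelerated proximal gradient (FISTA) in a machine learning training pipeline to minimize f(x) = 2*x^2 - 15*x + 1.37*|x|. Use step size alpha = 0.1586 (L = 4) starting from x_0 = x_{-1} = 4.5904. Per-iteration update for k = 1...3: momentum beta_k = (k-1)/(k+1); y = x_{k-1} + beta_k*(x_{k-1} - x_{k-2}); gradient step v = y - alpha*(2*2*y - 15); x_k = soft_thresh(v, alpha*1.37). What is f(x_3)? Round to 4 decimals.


FISTA on f(x) = 2*x^2 - 15*x + 1.37*|x|
L = 4, alpha = 0.1586
Iteration 1: beta = 0.0, y = 4.5904 + 0.0*(4.5904 - 4.5904) = 4.5904
  grad(y) = 3.3616, v = y - alpha*grad = 4.0573
  prox(v) = soft_thresh(4.0573, 0.2173) = 3.84
Iteration 2: beta = 0.3333, y = 3.84 + 0.3333*(3.84 - 4.5904) = 3.5898
  grad(y) = -0.6407, v = y - alpha*grad = 3.6914
  prox(v) = soft_thresh(3.6914, 0.2173) = 3.4742
Iteration 3: beta = 0.5, y = 3.4742 + 0.5*(3.4742 - 3.84) = 3.2913
  grad(y) = -1.835, v = y - alpha*grad = 3.5823
  prox(v) = soft_thresh(3.5823, 0.2173) = 3.365
f(x_3) = 2*3.365^2 - 15*3.365 + 1.37*|3.365| = -23.2185


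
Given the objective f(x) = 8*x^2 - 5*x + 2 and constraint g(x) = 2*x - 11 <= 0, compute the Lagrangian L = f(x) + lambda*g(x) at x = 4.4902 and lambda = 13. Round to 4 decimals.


Step 1: Evaluate f(x).
f(4.4902) = 8*4.4902^2 - 5*4.4902 + 2 = 140.8442
Step 2: Evaluate g(x).
g(4.4902) = 2*4.4902 - 11 = -2.0196
Step 3: Compute Lagrangian.
L = 140.8442 + 13*-2.0196 = 114.5894


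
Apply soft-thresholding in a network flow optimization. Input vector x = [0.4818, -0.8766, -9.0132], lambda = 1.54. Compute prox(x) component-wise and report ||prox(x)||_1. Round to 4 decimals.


Soft-thresholding with lambda = 1.54:
prox(0.4818) = sign(0.4818)*max(|0.4818| - 1.54, 0) = 0.0
prox(-0.8766) = sign(-0.8766)*max(|-0.8766| - 1.54, 0) = 0.0
prox(-9.0132) = sign(-9.0132)*max(|-9.0132| - 1.54, 0) = -7.4732
prox(x) = [0.0, 0.0, -7.4732]
||prox(x)||_1 = 0.0 + 0.0 + 7.4732 = 7.4732


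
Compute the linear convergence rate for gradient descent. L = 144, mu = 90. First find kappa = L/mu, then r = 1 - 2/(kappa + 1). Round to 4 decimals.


Step 1: Compute the condition number.
kappa = L/mu = 144/90 = 1.6
Step 2: Compute the convergence rate.
r = 1 - 2/(kappa + 1) = 1 - 2*mu/(L + mu) = (L - mu)/(L + mu) = 54/234 = 0.2308


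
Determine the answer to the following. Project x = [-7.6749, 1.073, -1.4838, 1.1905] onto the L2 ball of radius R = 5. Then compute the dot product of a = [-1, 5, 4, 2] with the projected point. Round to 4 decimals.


Step 1: Compute ||x|| (intermediates to 6 decimals).
||x|| = sqrt((-7.6749)^2 + 1.073^2 + (-1.4838)^2 + 1.1905^2) = 7.979622
Step 2: Project.
Since ||x|| > R, scale = R/||x|| = 5/7.979622 = 0.626596, proj(x) = scale * x
proj(x) = [-4.809062, 0.672338, -0.929743, 0.745963]
Step 3: Dot product.
a^T * proj(x) = -1*(-4.809062) + 5*0.672338 + 4*(-0.929743) + 2*0.745963 = 5.9437


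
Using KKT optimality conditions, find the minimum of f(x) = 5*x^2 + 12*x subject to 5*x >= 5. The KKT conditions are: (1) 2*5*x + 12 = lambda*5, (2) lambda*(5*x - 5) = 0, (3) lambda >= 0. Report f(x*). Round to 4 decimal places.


Step 1: Try lambda = 0 (constraint inactive).
x_unc = -12/(2*5) = -1.2
Check: 5*-1.2 = -6.0 < 5 -- violated!
Step 2: Constraint must be active: 5*x = 5
x* = 5/5 = 1.0
lambda = (2*5*1.0 + 12)/5 = 4.4
Step 3: Compute optimal value.
f(x*) = 5*1.0^2 + 12*1.0 = 17.0


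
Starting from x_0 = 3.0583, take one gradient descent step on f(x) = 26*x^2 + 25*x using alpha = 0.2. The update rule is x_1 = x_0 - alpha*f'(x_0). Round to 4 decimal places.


We compute the gradient at x_0 and apply the update.
f'(x) = 52*x + 25
f'(3.0583) = 52*3.0583 + 25 = 184.0316
x_1 = 3.0583 - 0.2*184.0316 = -33.748


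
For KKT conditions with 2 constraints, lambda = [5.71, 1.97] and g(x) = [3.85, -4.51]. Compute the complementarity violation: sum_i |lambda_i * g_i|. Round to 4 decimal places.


KKT complementary slackness check:
lambda_1 * g_1 = 5.71 * 3.85 = 21.9835
lambda_2 * g_2 = 1.97 * -4.51 = -8.8847
Total violation = 21.9835 + 8.8847 = 30.8682


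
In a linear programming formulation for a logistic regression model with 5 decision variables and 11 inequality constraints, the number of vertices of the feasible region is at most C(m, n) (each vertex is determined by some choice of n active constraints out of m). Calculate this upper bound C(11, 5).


Each vertex corresponds to some choice of n active constraints out of m, so the number of vertices is at most C(m, n) = m! / (n!(m-n)!).
m = 11, n = 5
Numerator: 11 * 10 * 9 * 8 * 7
Denominator: 5! = 120
C(11, 5) = 462


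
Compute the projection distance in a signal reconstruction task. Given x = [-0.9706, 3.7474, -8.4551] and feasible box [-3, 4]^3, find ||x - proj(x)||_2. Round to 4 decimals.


Project each component onto [-3, 4].
clip(-0.9706) = -0.9706, clip(3.7474) = 3.7474, clip(-8.4551) = -3.0
Projection = [-0.9706, 3.7474, -3.0]
Squared diffs: [0.0, 0.0, 29.7581]
Distance = sqrt(29.7581) = 5.4551


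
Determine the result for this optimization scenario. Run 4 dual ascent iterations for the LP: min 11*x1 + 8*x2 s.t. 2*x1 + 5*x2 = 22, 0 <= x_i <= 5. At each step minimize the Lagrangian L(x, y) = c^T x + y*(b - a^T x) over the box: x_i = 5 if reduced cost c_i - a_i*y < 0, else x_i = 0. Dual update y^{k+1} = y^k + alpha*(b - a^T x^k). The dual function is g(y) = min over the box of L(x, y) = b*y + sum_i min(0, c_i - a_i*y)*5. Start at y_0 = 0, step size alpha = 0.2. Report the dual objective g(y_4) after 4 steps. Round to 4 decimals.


Dual ascent for LP: min 11*x1 + 8*x2, 2*x1 + 5*x2 = 22, 0 <= x_i <= 5
Step 1: y^k = 0.0, reduced costs: (11.0, 8.0)
  x^k = (0.0, 0.0), subgradient = b - a^T x = 22.0
  y^{k+1} = 0.0 + 0.2*22.0 = 4.4
Step 2: y^k = 4.4, reduced costs: (2.2, -14.0)
  x^k = (0.0, 5.0), subgradient = b - a^T x = -3.0
  y^{k+1} = 4.4 + 0.2*-3.0 = 3.8
Step 3: y^k = 3.8, reduced costs: (3.4, -11.0)
  x^k = (0.0, 5.0), subgradient = b - a^T x = -3.0
  y^{k+1} = 3.8 + 0.2*-3.0 = 3.2
Step 4: y^k = 3.2, reduced costs: (4.6, -8.0)
  x^k = (0.0, 5.0), subgradient = b - a^T x = -3.0
  y^{k+1} = 3.2 + 0.2*-3.0 = 2.6
Dual objective at y_4 = 2.6: reduced costs (5.8, -5.0), box minimizer x = (0.0, 5.0)
g(y_4) = b*y + (c1 - a1*y)*x1 + (c2 - a2*y)*x2 = 22*2.6 + 5.8*0.0 + (-5.0)*5.0 = 57.2 + 0.0 - 25.0 = 32.2


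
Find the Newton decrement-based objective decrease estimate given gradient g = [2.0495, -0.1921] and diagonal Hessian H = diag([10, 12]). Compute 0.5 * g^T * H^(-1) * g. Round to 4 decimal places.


Step 1: H is diagonal, so H^(-1) * g = [0.205, -0.016].
Step 2: g^T H^(-1) g = sum_i g_i^2 / H_ii
  = (2.0495)^2/10 + (-0.1921)^2/12
  = 0.42 + 0.0031 = 0.4231
Step 3: Objective decrease = 0.5 * g^T H^(-1) g = 0.2116
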